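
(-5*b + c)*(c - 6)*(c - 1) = -5*b*c^2 + 35*b*c - 30*b + c^3 - 7*c^2 + 6*c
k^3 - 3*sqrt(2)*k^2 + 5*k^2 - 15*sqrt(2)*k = k*(k + 5)*(k - 3*sqrt(2))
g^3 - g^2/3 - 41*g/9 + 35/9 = (g - 5/3)*(g - 1)*(g + 7/3)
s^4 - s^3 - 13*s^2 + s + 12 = (s - 4)*(s - 1)*(s + 1)*(s + 3)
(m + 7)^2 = m^2 + 14*m + 49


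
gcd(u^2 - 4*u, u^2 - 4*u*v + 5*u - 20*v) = 1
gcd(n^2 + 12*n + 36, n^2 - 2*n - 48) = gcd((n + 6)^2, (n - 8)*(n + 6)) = n + 6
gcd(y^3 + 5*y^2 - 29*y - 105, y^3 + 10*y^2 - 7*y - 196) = y + 7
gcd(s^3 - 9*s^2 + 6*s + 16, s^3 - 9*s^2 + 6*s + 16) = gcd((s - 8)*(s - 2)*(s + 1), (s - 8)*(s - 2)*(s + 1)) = s^3 - 9*s^2 + 6*s + 16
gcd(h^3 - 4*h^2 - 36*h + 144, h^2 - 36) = h^2 - 36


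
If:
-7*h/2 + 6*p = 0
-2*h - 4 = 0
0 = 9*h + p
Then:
No Solution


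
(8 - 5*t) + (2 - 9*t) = 10 - 14*t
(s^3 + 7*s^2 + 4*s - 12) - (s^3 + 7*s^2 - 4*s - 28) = 8*s + 16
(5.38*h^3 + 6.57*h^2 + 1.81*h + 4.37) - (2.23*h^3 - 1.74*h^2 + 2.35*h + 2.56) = 3.15*h^3 + 8.31*h^2 - 0.54*h + 1.81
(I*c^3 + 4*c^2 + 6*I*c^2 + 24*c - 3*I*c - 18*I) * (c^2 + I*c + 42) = I*c^5 + 3*c^4 + 6*I*c^4 + 18*c^3 + 43*I*c^3 + 171*c^2 + 258*I*c^2 + 1026*c - 126*I*c - 756*I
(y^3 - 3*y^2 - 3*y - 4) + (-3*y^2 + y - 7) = y^3 - 6*y^2 - 2*y - 11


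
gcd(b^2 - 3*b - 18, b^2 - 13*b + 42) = b - 6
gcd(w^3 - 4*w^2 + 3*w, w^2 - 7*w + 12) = w - 3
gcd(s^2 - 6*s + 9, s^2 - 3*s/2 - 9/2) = s - 3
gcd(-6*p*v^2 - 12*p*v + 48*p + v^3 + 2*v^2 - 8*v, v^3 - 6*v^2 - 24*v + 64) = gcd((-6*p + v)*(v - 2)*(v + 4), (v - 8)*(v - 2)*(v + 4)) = v^2 + 2*v - 8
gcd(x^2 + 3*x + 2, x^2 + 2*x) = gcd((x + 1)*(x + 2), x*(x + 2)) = x + 2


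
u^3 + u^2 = u^2*(u + 1)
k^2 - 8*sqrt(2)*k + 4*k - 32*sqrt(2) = (k + 4)*(k - 8*sqrt(2))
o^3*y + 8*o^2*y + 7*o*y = o*(o + 7)*(o*y + y)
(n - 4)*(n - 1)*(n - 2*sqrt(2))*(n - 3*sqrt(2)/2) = n^4 - 5*n^3 - 7*sqrt(2)*n^3/2 + 10*n^2 + 35*sqrt(2)*n^2/2 - 30*n - 14*sqrt(2)*n + 24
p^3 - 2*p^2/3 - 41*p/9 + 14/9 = (p - 7/3)*(p - 1/3)*(p + 2)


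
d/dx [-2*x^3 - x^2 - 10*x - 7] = -6*x^2 - 2*x - 10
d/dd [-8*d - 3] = -8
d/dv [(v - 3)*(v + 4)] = 2*v + 1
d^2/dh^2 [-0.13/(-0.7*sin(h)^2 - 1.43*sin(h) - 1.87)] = (-0.2548*sin(h)^4 - 0.39039*sin(h)^3 + 0.797043*sin(h)^2 + 1.128413*sin(h) + 0.191334)/(0.7*sin(h)^2 + 1.43*sin(h) + 1.87)^3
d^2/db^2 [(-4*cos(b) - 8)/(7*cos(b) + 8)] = 24*(7*cos(b)^2 - 8*cos(b) - 14)/(7*cos(b) + 8)^3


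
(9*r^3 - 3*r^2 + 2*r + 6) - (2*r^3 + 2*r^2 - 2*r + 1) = 7*r^3 - 5*r^2 + 4*r + 5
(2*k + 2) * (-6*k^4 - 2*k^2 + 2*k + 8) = -12*k^5 - 12*k^4 - 4*k^3 + 20*k + 16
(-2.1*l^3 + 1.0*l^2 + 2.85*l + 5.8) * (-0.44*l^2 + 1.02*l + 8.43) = 0.924*l^5 - 2.582*l^4 - 17.937*l^3 + 8.785*l^2 + 29.9415*l + 48.894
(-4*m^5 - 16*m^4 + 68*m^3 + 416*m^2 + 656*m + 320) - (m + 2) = -4*m^5 - 16*m^4 + 68*m^3 + 416*m^2 + 655*m + 318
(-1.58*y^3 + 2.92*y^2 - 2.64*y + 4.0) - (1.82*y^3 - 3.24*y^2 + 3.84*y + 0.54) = -3.4*y^3 + 6.16*y^2 - 6.48*y + 3.46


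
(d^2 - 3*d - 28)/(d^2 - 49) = (d + 4)/(d + 7)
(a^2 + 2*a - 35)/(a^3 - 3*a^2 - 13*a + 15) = (a + 7)/(a^2 + 2*a - 3)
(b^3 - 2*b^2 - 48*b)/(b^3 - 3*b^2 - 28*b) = (-b^2 + 2*b + 48)/(-b^2 + 3*b + 28)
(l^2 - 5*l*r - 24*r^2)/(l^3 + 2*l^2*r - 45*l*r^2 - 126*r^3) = (-l + 8*r)/(-l^2 + l*r + 42*r^2)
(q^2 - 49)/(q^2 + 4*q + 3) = (q^2 - 49)/(q^2 + 4*q + 3)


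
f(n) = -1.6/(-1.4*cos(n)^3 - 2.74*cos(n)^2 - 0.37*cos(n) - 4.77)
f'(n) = -1.6*(-4.2*sin(n)*cos(n)^2 - 5.48*sin(n)*cos(n) - 0.37*sin(n))/(-1.4*cos(n)^3 - 2.74*cos(n)^2 - 0.37*cos(n) - 4.77)^2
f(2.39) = 0.30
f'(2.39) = -0.05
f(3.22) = 0.28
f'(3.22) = 0.00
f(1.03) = 0.27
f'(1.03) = 0.17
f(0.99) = 0.27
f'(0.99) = 0.17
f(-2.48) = 0.29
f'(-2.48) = 0.04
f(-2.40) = 0.29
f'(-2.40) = 0.05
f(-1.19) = 0.30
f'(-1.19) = -0.15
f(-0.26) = 0.18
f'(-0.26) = -0.05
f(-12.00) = 0.20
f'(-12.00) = 0.11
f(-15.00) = 0.29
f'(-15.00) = 0.05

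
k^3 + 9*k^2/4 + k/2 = k*(k + 1/4)*(k + 2)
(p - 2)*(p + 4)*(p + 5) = p^3 + 7*p^2 + 2*p - 40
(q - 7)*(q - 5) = q^2 - 12*q + 35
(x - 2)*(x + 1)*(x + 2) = x^3 + x^2 - 4*x - 4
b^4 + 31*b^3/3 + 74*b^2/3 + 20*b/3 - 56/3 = (b - 2/3)*(b + 2)^2*(b + 7)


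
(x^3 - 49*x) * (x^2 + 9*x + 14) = x^5 + 9*x^4 - 35*x^3 - 441*x^2 - 686*x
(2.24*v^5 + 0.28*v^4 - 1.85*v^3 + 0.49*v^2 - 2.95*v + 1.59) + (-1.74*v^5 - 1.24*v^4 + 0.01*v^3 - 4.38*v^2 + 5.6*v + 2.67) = 0.5*v^5 - 0.96*v^4 - 1.84*v^3 - 3.89*v^2 + 2.65*v + 4.26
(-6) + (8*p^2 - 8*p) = 8*p^2 - 8*p - 6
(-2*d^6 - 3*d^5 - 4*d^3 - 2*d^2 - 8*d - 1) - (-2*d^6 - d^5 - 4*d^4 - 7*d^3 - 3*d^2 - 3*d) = -2*d^5 + 4*d^4 + 3*d^3 + d^2 - 5*d - 1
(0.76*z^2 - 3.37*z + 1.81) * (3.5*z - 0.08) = 2.66*z^3 - 11.8558*z^2 + 6.6046*z - 0.1448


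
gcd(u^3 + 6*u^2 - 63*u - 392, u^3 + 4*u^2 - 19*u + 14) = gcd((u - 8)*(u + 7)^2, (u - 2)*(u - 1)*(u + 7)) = u + 7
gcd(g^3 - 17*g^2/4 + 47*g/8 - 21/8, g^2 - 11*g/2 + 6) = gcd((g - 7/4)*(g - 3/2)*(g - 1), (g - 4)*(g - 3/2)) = g - 3/2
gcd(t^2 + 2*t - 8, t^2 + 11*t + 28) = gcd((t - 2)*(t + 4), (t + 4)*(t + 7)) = t + 4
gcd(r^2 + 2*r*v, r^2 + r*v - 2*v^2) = r + 2*v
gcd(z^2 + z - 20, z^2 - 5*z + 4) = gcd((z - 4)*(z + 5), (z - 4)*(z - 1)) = z - 4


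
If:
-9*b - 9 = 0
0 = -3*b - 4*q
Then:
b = -1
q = 3/4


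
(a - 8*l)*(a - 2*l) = a^2 - 10*a*l + 16*l^2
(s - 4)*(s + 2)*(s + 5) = s^3 + 3*s^2 - 18*s - 40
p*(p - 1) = p^2 - p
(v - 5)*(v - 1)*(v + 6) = v^3 - 31*v + 30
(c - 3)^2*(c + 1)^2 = c^4 - 4*c^3 - 2*c^2 + 12*c + 9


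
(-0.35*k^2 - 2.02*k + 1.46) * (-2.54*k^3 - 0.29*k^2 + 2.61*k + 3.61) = 0.889*k^5 + 5.2323*k^4 - 4.0361*k^3 - 6.9591*k^2 - 3.4816*k + 5.2706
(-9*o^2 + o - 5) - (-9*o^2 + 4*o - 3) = -3*o - 2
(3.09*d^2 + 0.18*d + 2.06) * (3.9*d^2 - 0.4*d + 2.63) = 12.051*d^4 - 0.534*d^3 + 16.0887*d^2 - 0.3506*d + 5.4178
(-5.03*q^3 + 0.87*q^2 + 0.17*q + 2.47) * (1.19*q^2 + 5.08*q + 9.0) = -5.9857*q^5 - 24.5171*q^4 - 40.6481*q^3 + 11.6329*q^2 + 14.0776*q + 22.23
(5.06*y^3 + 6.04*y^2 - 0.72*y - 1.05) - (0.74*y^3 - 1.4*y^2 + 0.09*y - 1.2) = 4.32*y^3 + 7.44*y^2 - 0.81*y + 0.15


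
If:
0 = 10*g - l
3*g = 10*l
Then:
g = 0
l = 0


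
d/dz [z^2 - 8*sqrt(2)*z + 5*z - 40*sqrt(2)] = 2*z - 8*sqrt(2) + 5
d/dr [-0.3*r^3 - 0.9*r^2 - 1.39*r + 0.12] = -0.9*r^2 - 1.8*r - 1.39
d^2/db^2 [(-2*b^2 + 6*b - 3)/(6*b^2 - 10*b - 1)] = 8*(24*b^3 - 90*b^2 + 162*b - 95)/(216*b^6 - 1080*b^5 + 1692*b^4 - 640*b^3 - 282*b^2 - 30*b - 1)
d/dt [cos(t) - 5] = -sin(t)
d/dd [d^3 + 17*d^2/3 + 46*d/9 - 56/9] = 3*d^2 + 34*d/3 + 46/9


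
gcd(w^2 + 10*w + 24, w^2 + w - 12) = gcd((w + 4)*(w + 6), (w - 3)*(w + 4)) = w + 4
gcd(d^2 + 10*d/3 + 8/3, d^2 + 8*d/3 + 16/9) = d + 4/3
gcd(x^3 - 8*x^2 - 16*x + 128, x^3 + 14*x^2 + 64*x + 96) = x + 4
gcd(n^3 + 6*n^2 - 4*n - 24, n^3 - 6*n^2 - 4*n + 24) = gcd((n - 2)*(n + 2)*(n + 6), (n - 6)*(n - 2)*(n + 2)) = n^2 - 4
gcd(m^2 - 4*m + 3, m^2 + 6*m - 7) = m - 1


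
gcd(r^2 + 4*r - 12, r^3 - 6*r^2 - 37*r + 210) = r + 6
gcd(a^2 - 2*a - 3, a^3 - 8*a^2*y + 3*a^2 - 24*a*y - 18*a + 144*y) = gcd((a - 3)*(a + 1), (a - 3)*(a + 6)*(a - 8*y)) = a - 3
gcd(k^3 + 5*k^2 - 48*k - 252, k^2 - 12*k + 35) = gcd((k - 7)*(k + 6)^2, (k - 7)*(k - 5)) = k - 7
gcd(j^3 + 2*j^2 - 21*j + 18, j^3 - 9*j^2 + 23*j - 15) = j^2 - 4*j + 3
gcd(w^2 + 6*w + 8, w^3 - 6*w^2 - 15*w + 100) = w + 4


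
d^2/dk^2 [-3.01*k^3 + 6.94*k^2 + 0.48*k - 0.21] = 13.88 - 18.06*k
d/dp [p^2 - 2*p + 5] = 2*p - 2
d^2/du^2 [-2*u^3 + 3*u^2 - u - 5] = 6 - 12*u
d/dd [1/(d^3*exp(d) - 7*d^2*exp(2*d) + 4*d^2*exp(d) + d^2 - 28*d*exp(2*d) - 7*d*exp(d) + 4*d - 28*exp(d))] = (-d^3*exp(d) + 14*d^2*exp(2*d) - 7*d^2*exp(d) + 70*d*exp(2*d) - d*exp(d) - 2*d + 28*exp(2*d) + 35*exp(d) - 4)/(d^3*exp(d) - 7*d^2*exp(2*d) + 4*d^2*exp(d) + d^2 - 28*d*exp(2*d) - 7*d*exp(d) + 4*d - 28*exp(d))^2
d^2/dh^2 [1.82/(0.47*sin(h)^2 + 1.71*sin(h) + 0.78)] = (-1.608152*sin(h)^4 - 4.388202*sin(h)^3 - 0.240785999999998*sin(h)^2 + 11.20392*sin(h) + 9.3093)/(0.47*sin(h)^2 + 1.71*sin(h) + 0.78)^3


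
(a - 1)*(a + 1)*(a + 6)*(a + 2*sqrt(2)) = a^4 + 2*sqrt(2)*a^3 + 6*a^3 - a^2 + 12*sqrt(2)*a^2 - 6*a - 2*sqrt(2)*a - 12*sqrt(2)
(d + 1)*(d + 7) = d^2 + 8*d + 7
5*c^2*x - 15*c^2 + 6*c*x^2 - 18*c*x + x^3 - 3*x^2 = (c + x)*(5*c + x)*(x - 3)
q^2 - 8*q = q*(q - 8)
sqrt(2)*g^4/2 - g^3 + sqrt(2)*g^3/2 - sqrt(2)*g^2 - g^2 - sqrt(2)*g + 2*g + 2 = (g + 1)*(g - sqrt(2))^2*(sqrt(2)*g/2 + 1)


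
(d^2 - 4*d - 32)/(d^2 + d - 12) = (d - 8)/(d - 3)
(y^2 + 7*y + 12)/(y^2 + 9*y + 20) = (y + 3)/(y + 5)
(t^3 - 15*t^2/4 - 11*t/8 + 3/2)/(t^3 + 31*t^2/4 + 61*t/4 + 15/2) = (t^2 - 9*t/2 + 2)/(t^2 + 7*t + 10)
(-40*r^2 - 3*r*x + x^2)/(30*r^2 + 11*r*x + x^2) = (-8*r + x)/(6*r + x)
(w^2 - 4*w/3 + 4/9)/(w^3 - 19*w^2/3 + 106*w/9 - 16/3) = (3*w - 2)/(3*w^2 - 17*w + 24)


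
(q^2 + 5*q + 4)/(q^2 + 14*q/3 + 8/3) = 3*(q + 1)/(3*q + 2)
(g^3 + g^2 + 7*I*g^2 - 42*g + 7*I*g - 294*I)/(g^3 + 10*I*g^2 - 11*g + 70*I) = (g^2 + g - 42)/(g^2 + 3*I*g + 10)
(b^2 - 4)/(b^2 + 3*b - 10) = (b + 2)/(b + 5)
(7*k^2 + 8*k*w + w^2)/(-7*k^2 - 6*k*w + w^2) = (7*k + w)/(-7*k + w)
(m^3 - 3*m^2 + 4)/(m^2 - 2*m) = m - 1 - 2/m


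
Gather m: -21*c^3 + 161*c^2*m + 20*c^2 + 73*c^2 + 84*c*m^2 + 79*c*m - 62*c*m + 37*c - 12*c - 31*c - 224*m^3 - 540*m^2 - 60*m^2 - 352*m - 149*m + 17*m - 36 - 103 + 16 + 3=-21*c^3 + 93*c^2 - 6*c - 224*m^3 + m^2*(84*c - 600) + m*(161*c^2 + 17*c - 484) - 120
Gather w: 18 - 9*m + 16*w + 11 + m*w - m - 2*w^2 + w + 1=-10*m - 2*w^2 + w*(m + 17) + 30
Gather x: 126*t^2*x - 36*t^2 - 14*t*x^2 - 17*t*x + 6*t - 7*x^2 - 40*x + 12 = -36*t^2 + 6*t + x^2*(-14*t - 7) + x*(126*t^2 - 17*t - 40) + 12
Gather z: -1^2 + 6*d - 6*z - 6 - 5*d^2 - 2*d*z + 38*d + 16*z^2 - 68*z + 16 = -5*d^2 + 44*d + 16*z^2 + z*(-2*d - 74) + 9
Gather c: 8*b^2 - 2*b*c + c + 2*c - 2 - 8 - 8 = 8*b^2 + c*(3 - 2*b) - 18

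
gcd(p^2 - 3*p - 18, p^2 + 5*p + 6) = p + 3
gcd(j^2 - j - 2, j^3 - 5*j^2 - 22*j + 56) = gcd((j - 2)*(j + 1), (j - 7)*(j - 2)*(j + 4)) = j - 2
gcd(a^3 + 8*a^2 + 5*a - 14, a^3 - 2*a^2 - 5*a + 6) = a^2 + a - 2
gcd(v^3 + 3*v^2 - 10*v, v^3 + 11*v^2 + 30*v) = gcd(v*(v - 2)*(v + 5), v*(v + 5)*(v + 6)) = v^2 + 5*v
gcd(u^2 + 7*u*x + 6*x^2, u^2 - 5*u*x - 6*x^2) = u + x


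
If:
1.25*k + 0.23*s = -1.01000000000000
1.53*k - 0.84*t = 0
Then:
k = 0.549019607843137*t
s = -2.98380221653879*t - 4.39130434782609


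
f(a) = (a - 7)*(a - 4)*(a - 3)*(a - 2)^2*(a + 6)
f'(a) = (a - 7)*(a - 4)*(a - 3)*(a - 2)^2 + (a - 7)*(a - 4)*(a - 3)*(a + 6)*(2*a - 4) + (a - 7)*(a - 4)*(a - 2)^2*(a + 6) + (a - 7)*(a - 3)*(a - 2)^2*(a + 6) + (a - 4)*(a - 3)*(a - 2)^2*(a + 6) = 6*a^5 - 60*a^4 + 52*a^3 + 1026*a^2 - 3448*a + 3144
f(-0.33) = -3253.35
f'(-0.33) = 4390.97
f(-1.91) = -16166.78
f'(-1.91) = 12159.27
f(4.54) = -139.11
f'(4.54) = -414.13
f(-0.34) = -3297.47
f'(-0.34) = 4432.05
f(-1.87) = -15684.21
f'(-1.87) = 11968.64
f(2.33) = -4.74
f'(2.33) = -18.37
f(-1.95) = -16656.91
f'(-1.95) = 12346.68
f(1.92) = -0.58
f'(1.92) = 15.32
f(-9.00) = 906048.00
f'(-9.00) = -668580.00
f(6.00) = -1152.00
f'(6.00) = -480.00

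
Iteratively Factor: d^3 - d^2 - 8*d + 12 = (d + 3)*(d^2 - 4*d + 4) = (d - 2)*(d + 3)*(d - 2)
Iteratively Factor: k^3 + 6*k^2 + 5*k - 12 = (k + 4)*(k^2 + 2*k - 3) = (k - 1)*(k + 4)*(k + 3)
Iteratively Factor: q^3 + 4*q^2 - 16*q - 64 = (q + 4)*(q^2 - 16) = (q + 4)^2*(q - 4)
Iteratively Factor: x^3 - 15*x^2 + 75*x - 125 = (x - 5)*(x^2 - 10*x + 25) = (x - 5)^2*(x - 5)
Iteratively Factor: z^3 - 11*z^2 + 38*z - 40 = (z - 2)*(z^2 - 9*z + 20) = (z - 5)*(z - 2)*(z - 4)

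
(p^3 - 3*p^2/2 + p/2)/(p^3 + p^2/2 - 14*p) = (2*p^2 - 3*p + 1)/(2*p^2 + p - 28)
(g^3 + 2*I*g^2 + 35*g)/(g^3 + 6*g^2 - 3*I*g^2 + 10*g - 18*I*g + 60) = g*(g + 7*I)/(g^2 + 2*g*(3 + I) + 12*I)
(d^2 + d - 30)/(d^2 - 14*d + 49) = (d^2 + d - 30)/(d^2 - 14*d + 49)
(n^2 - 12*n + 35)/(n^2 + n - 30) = (n - 7)/(n + 6)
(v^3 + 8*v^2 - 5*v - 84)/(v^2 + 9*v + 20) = (v^2 + 4*v - 21)/(v + 5)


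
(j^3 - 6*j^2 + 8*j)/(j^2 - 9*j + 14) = j*(j - 4)/(j - 7)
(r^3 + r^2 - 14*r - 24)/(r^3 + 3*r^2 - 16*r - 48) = (r + 2)/(r + 4)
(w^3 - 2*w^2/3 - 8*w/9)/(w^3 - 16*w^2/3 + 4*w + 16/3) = w*(3*w - 4)/(3*(w^2 - 6*w + 8))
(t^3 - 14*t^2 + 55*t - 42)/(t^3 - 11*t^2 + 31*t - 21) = (t - 6)/(t - 3)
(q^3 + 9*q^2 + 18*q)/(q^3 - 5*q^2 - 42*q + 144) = q*(q + 3)/(q^2 - 11*q + 24)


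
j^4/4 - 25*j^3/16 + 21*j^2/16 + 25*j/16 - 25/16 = (j/4 + 1/4)*(j - 5)*(j - 5/4)*(j - 1)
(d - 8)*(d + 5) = d^2 - 3*d - 40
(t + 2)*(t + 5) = t^2 + 7*t + 10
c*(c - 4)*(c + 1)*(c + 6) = c^4 + 3*c^3 - 22*c^2 - 24*c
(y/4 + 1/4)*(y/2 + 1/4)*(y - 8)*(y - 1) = y^4/8 - 15*y^3/16 - 5*y^2/8 + 15*y/16 + 1/2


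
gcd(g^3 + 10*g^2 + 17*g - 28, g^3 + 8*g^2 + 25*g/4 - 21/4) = g + 7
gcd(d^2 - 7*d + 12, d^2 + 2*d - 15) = d - 3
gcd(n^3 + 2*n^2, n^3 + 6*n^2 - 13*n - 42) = n + 2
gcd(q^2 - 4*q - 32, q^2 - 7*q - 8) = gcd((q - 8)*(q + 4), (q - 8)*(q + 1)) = q - 8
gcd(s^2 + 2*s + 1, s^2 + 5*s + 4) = s + 1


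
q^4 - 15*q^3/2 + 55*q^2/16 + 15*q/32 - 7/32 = (q - 7)*(q - 1/2)*(q - 1/4)*(q + 1/4)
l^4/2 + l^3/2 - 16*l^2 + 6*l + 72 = (l/2 + 1)*(l - 4)*(l - 3)*(l + 6)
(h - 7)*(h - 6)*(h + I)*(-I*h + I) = -I*h^4 + h^3 + 14*I*h^3 - 14*h^2 - 55*I*h^2 + 55*h + 42*I*h - 42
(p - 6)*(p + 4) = p^2 - 2*p - 24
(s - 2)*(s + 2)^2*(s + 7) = s^4 + 9*s^3 + 10*s^2 - 36*s - 56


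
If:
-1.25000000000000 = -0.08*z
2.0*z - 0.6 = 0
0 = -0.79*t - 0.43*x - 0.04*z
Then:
No Solution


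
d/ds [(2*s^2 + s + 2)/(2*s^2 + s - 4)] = -(24*s + 6)/(2*s^2 + s - 4)^2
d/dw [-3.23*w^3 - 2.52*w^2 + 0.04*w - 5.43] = -9.69*w^2 - 5.04*w + 0.04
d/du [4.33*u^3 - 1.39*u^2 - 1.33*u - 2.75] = 12.99*u^2 - 2.78*u - 1.33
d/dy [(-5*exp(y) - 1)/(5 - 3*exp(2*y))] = (-6*(5*exp(y) + 1)*exp(y) + 15*exp(2*y) - 25)*exp(y)/(3*exp(2*y) - 5)^2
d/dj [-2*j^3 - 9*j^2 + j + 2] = -6*j^2 - 18*j + 1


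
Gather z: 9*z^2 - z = 9*z^2 - z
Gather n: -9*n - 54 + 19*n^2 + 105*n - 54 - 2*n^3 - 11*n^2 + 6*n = -2*n^3 + 8*n^2 + 102*n - 108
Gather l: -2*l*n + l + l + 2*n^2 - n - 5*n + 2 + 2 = l*(2 - 2*n) + 2*n^2 - 6*n + 4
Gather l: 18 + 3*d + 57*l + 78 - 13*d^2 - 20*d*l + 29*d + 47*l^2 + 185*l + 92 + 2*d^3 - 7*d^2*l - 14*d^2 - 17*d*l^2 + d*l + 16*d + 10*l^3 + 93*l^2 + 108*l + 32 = 2*d^3 - 27*d^2 + 48*d + 10*l^3 + l^2*(140 - 17*d) + l*(-7*d^2 - 19*d + 350) + 220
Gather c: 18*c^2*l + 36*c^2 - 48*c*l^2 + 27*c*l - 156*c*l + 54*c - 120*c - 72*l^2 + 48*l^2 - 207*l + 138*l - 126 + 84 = c^2*(18*l + 36) + c*(-48*l^2 - 129*l - 66) - 24*l^2 - 69*l - 42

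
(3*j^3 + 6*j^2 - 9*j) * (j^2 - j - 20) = 3*j^5 + 3*j^4 - 75*j^3 - 111*j^2 + 180*j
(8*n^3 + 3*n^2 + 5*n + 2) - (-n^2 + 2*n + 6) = 8*n^3 + 4*n^2 + 3*n - 4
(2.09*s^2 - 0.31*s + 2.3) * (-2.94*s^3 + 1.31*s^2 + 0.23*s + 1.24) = -6.1446*s^5 + 3.6493*s^4 - 6.6874*s^3 + 5.5333*s^2 + 0.1446*s + 2.852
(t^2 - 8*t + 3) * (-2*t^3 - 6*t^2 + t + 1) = -2*t^5 + 10*t^4 + 43*t^3 - 25*t^2 - 5*t + 3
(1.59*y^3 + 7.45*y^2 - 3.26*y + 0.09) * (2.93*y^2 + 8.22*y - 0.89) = 4.6587*y^5 + 34.8983*y^4 + 50.2721*y^3 - 33.164*y^2 + 3.6412*y - 0.0801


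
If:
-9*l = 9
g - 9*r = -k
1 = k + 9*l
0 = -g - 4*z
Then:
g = -4*z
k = 10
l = -1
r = 10/9 - 4*z/9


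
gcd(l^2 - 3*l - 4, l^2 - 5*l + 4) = l - 4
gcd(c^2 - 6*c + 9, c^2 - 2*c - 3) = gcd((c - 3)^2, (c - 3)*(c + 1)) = c - 3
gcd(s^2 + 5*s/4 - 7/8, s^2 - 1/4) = s - 1/2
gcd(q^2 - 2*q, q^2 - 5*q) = q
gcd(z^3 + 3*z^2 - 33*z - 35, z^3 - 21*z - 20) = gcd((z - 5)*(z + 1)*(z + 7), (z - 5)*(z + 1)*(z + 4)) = z^2 - 4*z - 5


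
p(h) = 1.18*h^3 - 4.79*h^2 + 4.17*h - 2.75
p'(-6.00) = 189.09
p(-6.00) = -455.09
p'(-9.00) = 377.13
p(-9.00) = -1288.49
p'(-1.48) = 26.10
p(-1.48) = -23.24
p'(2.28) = 0.73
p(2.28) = -4.16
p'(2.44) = 1.87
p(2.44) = -3.95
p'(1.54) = -2.19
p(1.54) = -3.38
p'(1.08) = -2.05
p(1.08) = -2.35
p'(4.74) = 38.30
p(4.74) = 35.06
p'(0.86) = -1.45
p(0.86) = -1.96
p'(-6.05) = 191.70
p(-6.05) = -464.61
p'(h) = 3.54*h^2 - 9.58*h + 4.17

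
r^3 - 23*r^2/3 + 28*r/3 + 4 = (r - 6)*(r - 2)*(r + 1/3)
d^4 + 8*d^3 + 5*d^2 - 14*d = d*(d - 1)*(d + 2)*(d + 7)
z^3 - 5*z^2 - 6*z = z*(z - 6)*(z + 1)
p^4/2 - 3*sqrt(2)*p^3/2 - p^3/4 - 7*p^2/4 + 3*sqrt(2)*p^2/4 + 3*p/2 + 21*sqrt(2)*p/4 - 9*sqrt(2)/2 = (p/2 + 1)*(p - 3/2)*(p - 1)*(p - 3*sqrt(2))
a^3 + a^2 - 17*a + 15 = (a - 3)*(a - 1)*(a + 5)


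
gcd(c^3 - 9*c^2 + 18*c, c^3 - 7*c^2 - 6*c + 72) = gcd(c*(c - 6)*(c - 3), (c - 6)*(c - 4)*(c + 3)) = c - 6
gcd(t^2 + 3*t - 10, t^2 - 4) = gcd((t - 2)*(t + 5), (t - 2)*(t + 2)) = t - 2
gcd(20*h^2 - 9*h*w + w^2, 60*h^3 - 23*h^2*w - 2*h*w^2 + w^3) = -4*h + w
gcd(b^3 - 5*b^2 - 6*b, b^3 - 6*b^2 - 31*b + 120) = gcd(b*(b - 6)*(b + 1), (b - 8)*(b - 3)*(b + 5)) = 1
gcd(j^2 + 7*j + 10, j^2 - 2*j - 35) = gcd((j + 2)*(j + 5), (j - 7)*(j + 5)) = j + 5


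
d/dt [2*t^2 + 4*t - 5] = 4*t + 4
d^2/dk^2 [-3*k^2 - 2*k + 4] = -6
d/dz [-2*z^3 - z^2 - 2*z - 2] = -6*z^2 - 2*z - 2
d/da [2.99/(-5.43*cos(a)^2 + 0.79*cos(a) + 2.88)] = (2.3621 - 32.4714*cos(a))*sin(a)/(-5.43*cos(a)^2 + 0.79*cos(a) + 2.88)^2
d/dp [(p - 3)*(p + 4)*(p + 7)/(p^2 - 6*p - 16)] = (p^4 - 12*p^3 - 91*p^2 - 88*p - 424)/(p^4 - 12*p^3 + 4*p^2 + 192*p + 256)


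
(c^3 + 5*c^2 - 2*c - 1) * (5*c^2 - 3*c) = 5*c^5 + 22*c^4 - 25*c^3 + c^2 + 3*c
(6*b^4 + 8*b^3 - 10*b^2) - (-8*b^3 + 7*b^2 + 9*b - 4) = 6*b^4 + 16*b^3 - 17*b^2 - 9*b + 4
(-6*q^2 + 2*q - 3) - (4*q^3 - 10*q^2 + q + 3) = -4*q^3 + 4*q^2 + q - 6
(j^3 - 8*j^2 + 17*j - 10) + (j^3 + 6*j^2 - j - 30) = 2*j^3 - 2*j^2 + 16*j - 40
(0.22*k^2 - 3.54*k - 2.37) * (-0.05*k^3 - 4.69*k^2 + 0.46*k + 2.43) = -0.011*k^5 - 0.8548*k^4 + 16.8223*k^3 + 10.0215*k^2 - 9.6924*k - 5.7591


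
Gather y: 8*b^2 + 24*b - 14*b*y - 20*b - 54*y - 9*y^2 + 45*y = 8*b^2 + 4*b - 9*y^2 + y*(-14*b - 9)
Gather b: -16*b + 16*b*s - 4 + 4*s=b*(16*s - 16) + 4*s - 4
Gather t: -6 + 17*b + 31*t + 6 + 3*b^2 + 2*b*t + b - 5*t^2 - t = 3*b^2 + 18*b - 5*t^2 + t*(2*b + 30)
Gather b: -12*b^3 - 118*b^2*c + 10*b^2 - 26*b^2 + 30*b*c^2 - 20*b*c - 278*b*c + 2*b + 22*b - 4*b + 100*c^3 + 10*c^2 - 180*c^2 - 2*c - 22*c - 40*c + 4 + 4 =-12*b^3 + b^2*(-118*c - 16) + b*(30*c^2 - 298*c + 20) + 100*c^3 - 170*c^2 - 64*c + 8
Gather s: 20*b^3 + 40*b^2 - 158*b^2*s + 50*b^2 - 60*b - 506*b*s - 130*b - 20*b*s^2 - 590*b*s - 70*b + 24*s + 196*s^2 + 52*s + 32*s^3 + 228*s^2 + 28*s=20*b^3 + 90*b^2 - 260*b + 32*s^3 + s^2*(424 - 20*b) + s*(-158*b^2 - 1096*b + 104)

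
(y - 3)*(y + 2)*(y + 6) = y^3 + 5*y^2 - 12*y - 36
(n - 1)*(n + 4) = n^2 + 3*n - 4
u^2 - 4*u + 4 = (u - 2)^2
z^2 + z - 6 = (z - 2)*(z + 3)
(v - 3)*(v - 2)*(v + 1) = v^3 - 4*v^2 + v + 6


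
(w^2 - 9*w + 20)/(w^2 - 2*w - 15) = (w - 4)/(w + 3)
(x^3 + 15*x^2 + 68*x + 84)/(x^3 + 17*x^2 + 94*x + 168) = (x + 2)/(x + 4)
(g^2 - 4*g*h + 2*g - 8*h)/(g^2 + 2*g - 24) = (g^2 - 4*g*h + 2*g - 8*h)/(g^2 + 2*g - 24)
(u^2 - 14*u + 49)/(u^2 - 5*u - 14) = (u - 7)/(u + 2)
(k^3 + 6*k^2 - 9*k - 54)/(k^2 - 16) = (k^3 + 6*k^2 - 9*k - 54)/(k^2 - 16)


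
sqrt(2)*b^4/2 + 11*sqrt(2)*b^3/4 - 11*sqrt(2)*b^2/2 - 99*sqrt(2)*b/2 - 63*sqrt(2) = (b + 7/2)*(b - 3*sqrt(2))*(b + 3*sqrt(2))*(sqrt(2)*b/2 + sqrt(2))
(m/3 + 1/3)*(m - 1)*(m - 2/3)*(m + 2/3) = m^4/3 - 13*m^2/27 + 4/27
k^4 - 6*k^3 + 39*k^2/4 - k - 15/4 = (k - 3)*(k - 5/2)*(k - 1)*(k + 1/2)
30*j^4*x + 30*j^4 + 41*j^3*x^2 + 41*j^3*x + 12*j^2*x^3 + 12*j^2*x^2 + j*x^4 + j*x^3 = (j + x)*(5*j + x)*(6*j + x)*(j*x + j)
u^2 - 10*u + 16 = (u - 8)*(u - 2)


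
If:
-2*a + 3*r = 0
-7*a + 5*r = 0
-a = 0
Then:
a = 0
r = 0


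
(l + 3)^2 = l^2 + 6*l + 9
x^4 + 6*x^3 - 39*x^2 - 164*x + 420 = (x - 5)*(x - 2)*(x + 6)*(x + 7)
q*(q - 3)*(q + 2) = q^3 - q^2 - 6*q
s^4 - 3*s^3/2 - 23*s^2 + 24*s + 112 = (s - 4)*(s - 7/2)*(s + 2)*(s + 4)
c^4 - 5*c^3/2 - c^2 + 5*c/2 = c*(c - 5/2)*(c - 1)*(c + 1)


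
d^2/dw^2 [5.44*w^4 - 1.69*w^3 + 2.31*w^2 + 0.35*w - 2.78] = 65.28*w^2 - 10.14*w + 4.62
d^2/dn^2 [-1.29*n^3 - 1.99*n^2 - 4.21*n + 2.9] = -7.74*n - 3.98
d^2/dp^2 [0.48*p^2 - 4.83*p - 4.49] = 0.960000000000000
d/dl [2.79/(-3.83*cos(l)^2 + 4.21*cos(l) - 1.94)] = (11.7459 - 21.3714*cos(l))*sin(l)/(3.83*cos(l)^2 - 4.21*cos(l) + 1.94)^2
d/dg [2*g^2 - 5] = 4*g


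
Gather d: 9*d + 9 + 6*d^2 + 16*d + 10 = 6*d^2 + 25*d + 19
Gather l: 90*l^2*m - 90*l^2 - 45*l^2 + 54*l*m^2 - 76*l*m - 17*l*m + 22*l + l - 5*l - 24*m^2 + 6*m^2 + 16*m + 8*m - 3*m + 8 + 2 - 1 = l^2*(90*m - 135) + l*(54*m^2 - 93*m + 18) - 18*m^2 + 21*m + 9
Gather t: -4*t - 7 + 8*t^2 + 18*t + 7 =8*t^2 + 14*t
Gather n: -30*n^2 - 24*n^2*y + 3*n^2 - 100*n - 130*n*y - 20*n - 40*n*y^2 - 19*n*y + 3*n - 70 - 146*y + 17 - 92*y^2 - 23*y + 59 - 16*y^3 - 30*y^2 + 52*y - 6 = n^2*(-24*y - 27) + n*(-40*y^2 - 149*y - 117) - 16*y^3 - 122*y^2 - 117*y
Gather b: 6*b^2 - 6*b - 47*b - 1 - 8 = 6*b^2 - 53*b - 9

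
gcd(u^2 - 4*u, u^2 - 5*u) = u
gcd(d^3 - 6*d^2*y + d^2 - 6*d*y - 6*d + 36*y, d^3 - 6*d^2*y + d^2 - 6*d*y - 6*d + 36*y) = -d^3 + 6*d^2*y - d^2 + 6*d*y + 6*d - 36*y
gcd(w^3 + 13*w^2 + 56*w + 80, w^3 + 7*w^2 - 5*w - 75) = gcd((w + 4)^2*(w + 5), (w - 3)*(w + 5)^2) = w + 5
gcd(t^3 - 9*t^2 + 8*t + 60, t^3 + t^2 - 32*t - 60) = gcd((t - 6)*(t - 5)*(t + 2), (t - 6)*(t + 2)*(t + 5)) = t^2 - 4*t - 12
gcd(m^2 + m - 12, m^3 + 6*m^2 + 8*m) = m + 4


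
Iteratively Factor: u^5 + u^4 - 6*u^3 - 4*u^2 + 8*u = (u + 2)*(u^4 - u^3 - 4*u^2 + 4*u) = (u - 2)*(u + 2)*(u^3 + u^2 - 2*u) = u*(u - 2)*(u + 2)*(u^2 + u - 2) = u*(u - 2)*(u + 2)^2*(u - 1)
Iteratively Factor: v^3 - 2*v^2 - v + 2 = (v + 1)*(v^2 - 3*v + 2) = (v - 1)*(v + 1)*(v - 2)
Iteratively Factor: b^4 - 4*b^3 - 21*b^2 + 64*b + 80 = (b + 4)*(b^3 - 8*b^2 + 11*b + 20) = (b - 5)*(b + 4)*(b^2 - 3*b - 4) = (b - 5)*(b - 4)*(b + 4)*(b + 1)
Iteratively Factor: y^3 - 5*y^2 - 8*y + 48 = (y - 4)*(y^2 - y - 12) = (y - 4)^2*(y + 3)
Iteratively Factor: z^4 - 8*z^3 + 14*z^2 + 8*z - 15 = (z - 5)*(z^3 - 3*z^2 - z + 3) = (z - 5)*(z - 1)*(z^2 - 2*z - 3) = (z - 5)*(z - 1)*(z + 1)*(z - 3)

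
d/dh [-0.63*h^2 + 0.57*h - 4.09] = 0.57 - 1.26*h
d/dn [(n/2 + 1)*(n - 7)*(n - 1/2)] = 3*n^2/2 - 11*n/2 - 23/4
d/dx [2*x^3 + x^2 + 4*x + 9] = 6*x^2 + 2*x + 4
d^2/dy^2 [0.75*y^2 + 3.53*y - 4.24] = 1.50000000000000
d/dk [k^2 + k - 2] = 2*k + 1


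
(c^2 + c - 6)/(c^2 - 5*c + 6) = (c + 3)/(c - 3)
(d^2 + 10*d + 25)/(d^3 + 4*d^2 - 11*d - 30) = (d + 5)/(d^2 - d - 6)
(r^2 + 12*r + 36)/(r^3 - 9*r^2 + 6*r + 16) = (r^2 + 12*r + 36)/(r^3 - 9*r^2 + 6*r + 16)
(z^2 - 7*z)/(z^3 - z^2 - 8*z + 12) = z*(z - 7)/(z^3 - z^2 - 8*z + 12)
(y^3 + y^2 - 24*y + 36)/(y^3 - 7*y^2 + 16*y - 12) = (y + 6)/(y - 2)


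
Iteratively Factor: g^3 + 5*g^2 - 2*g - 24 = (g + 4)*(g^2 + g - 6) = (g + 3)*(g + 4)*(g - 2)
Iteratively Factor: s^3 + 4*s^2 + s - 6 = (s - 1)*(s^2 + 5*s + 6) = (s - 1)*(s + 3)*(s + 2)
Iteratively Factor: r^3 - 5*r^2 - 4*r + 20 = (r - 2)*(r^2 - 3*r - 10) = (r - 2)*(r + 2)*(r - 5)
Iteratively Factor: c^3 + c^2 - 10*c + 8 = (c + 4)*(c^2 - 3*c + 2) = (c - 1)*(c + 4)*(c - 2)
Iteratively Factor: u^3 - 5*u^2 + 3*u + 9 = (u - 3)*(u^2 - 2*u - 3) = (u - 3)^2*(u + 1)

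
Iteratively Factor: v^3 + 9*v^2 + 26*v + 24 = (v + 2)*(v^2 + 7*v + 12) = (v + 2)*(v + 3)*(v + 4)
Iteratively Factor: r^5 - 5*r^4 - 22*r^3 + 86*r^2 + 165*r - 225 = (r - 5)*(r^4 - 22*r^2 - 24*r + 45) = (r - 5)*(r - 1)*(r^3 + r^2 - 21*r - 45) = (r - 5)*(r - 1)*(r + 3)*(r^2 - 2*r - 15) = (r - 5)^2*(r - 1)*(r + 3)*(r + 3)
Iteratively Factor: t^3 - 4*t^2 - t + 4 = (t - 1)*(t^2 - 3*t - 4) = (t - 4)*(t - 1)*(t + 1)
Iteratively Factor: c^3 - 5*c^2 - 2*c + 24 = (c - 3)*(c^2 - 2*c - 8) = (c - 3)*(c + 2)*(c - 4)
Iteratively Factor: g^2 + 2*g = (g + 2)*(g)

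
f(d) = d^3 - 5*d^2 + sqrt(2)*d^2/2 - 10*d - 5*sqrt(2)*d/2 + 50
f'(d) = 3*d^2 - 10*d + sqrt(2)*d - 10 - 5*sqrt(2)/2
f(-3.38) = 8.09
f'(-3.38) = 49.76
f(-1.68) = 55.88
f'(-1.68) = 9.36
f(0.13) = 48.17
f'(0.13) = -14.60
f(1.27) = 27.93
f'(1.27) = -19.60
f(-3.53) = 0.30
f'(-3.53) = 54.15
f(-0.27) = 53.32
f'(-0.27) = -11.00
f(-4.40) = -58.74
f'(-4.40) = 82.32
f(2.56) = 3.99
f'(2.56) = -15.85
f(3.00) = -2.24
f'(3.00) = -12.29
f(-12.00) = -2133.75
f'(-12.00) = 521.49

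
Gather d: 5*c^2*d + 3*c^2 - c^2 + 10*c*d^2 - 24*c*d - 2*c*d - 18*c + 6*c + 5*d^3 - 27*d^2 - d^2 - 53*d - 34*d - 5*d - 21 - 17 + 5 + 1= 2*c^2 - 12*c + 5*d^3 + d^2*(10*c - 28) + d*(5*c^2 - 26*c - 92) - 32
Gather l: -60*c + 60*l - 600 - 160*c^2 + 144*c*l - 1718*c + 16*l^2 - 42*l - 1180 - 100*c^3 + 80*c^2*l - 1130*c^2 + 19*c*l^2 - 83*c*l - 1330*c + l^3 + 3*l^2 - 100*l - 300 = -100*c^3 - 1290*c^2 - 3108*c + l^3 + l^2*(19*c + 19) + l*(80*c^2 + 61*c - 82) - 2080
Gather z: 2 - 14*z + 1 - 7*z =3 - 21*z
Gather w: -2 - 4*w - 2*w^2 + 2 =-2*w^2 - 4*w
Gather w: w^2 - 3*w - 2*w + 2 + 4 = w^2 - 5*w + 6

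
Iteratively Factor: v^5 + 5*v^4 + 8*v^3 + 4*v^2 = (v)*(v^4 + 5*v^3 + 8*v^2 + 4*v) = v*(v + 2)*(v^3 + 3*v^2 + 2*v) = v^2*(v + 2)*(v^2 + 3*v + 2) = v^2*(v + 1)*(v + 2)*(v + 2)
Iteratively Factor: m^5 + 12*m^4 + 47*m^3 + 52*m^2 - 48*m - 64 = (m + 4)*(m^4 + 8*m^3 + 15*m^2 - 8*m - 16) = (m - 1)*(m + 4)*(m^3 + 9*m^2 + 24*m + 16) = (m - 1)*(m + 4)^2*(m^2 + 5*m + 4) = (m - 1)*(m + 4)^3*(m + 1)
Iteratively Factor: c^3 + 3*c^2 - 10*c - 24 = (c - 3)*(c^2 + 6*c + 8) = (c - 3)*(c + 4)*(c + 2)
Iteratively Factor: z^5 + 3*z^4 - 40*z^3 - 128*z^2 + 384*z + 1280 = (z + 4)*(z^4 - z^3 - 36*z^2 + 16*z + 320) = (z + 4)^2*(z^3 - 5*z^2 - 16*z + 80) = (z + 4)^3*(z^2 - 9*z + 20) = (z - 5)*(z + 4)^3*(z - 4)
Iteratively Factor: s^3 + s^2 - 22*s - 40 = (s - 5)*(s^2 + 6*s + 8) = (s - 5)*(s + 2)*(s + 4)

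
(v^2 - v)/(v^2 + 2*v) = (v - 1)/(v + 2)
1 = 1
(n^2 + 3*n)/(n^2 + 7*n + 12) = n/(n + 4)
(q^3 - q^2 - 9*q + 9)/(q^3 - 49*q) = (q^3 - q^2 - 9*q + 9)/(q*(q^2 - 49))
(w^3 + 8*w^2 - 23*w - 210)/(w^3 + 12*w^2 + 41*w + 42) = (w^2 + w - 30)/(w^2 + 5*w + 6)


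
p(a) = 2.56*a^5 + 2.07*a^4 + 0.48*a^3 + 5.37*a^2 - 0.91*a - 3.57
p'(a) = 12.8*a^4 + 8.28*a^3 + 1.44*a^2 + 10.74*a - 0.91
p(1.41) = 29.62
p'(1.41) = 90.90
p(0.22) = -3.50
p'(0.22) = 1.64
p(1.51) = 39.81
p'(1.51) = 113.64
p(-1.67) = -6.46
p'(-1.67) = 46.16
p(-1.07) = 2.09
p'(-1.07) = -4.12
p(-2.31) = -88.17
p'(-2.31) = 244.37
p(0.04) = -3.60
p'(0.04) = -0.48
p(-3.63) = -1206.57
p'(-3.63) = 1805.50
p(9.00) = 165519.84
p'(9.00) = 90229.31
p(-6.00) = -17132.31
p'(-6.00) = 14786.81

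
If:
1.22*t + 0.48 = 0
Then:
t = -0.39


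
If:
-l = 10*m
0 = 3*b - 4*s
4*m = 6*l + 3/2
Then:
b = 4*s/3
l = -15/64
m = 3/128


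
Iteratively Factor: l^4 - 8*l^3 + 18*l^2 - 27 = (l - 3)*(l^3 - 5*l^2 + 3*l + 9) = (l - 3)*(l + 1)*(l^2 - 6*l + 9) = (l - 3)^2*(l + 1)*(l - 3)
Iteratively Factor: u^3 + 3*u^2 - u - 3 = (u + 1)*(u^2 + 2*u - 3) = (u - 1)*(u + 1)*(u + 3)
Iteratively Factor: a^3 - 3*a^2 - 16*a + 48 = (a + 4)*(a^2 - 7*a + 12) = (a - 4)*(a + 4)*(a - 3)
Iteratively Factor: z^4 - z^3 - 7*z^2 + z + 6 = (z + 2)*(z^3 - 3*z^2 - z + 3) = (z + 1)*(z + 2)*(z^2 - 4*z + 3) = (z - 1)*(z + 1)*(z + 2)*(z - 3)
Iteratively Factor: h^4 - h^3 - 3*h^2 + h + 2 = (h + 1)*(h^3 - 2*h^2 - h + 2) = (h + 1)^2*(h^2 - 3*h + 2) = (h - 2)*(h + 1)^2*(h - 1)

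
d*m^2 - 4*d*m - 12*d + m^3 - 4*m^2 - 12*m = (d + m)*(m - 6)*(m + 2)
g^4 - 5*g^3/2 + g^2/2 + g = g*(g - 2)*(g - 1)*(g + 1/2)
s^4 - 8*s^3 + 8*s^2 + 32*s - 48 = (s - 6)*(s - 2)^2*(s + 2)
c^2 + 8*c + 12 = (c + 2)*(c + 6)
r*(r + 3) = r^2 + 3*r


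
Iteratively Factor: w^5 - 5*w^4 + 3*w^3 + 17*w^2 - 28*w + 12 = (w - 1)*(w^4 - 4*w^3 - w^2 + 16*w - 12) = (w - 3)*(w - 1)*(w^3 - w^2 - 4*w + 4) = (w - 3)*(w - 1)*(w + 2)*(w^2 - 3*w + 2) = (w - 3)*(w - 2)*(w - 1)*(w + 2)*(w - 1)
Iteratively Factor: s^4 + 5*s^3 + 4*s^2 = (s + 1)*(s^3 + 4*s^2) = s*(s + 1)*(s^2 + 4*s) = s*(s + 1)*(s + 4)*(s)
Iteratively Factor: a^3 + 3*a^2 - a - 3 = (a + 3)*(a^2 - 1) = (a + 1)*(a + 3)*(a - 1)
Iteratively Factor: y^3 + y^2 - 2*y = (y)*(y^2 + y - 2) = y*(y + 2)*(y - 1)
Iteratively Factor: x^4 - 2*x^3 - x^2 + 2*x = (x - 1)*(x^3 - x^2 - 2*x) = (x - 2)*(x - 1)*(x^2 + x) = x*(x - 2)*(x - 1)*(x + 1)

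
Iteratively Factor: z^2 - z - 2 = (z - 2)*(z + 1)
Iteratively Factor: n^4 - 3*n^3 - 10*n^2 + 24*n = (n - 4)*(n^3 + n^2 - 6*n) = (n - 4)*(n - 2)*(n^2 + 3*n) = n*(n - 4)*(n - 2)*(n + 3)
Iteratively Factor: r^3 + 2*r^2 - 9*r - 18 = (r + 3)*(r^2 - r - 6) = (r + 2)*(r + 3)*(r - 3)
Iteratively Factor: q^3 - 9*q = (q)*(q^2 - 9) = q*(q - 3)*(q + 3)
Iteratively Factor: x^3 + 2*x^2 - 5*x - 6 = (x + 3)*(x^2 - x - 2) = (x - 2)*(x + 3)*(x + 1)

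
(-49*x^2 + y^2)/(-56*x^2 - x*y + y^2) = (7*x - y)/(8*x - y)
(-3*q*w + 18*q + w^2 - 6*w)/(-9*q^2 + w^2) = (w - 6)/(3*q + w)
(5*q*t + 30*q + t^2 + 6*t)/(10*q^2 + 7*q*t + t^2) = (t + 6)/(2*q + t)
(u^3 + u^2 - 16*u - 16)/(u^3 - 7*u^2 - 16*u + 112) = (u + 1)/(u - 7)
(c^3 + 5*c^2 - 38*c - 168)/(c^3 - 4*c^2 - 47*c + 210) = (c + 4)/(c - 5)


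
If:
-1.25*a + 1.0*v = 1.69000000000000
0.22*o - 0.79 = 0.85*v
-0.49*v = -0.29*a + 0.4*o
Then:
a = -2.16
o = -0.33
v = -1.01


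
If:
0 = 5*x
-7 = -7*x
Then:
No Solution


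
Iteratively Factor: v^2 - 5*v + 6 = (v - 2)*(v - 3)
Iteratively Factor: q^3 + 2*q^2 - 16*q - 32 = (q + 2)*(q^2 - 16) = (q + 2)*(q + 4)*(q - 4)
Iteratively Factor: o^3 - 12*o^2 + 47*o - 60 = (o - 3)*(o^2 - 9*o + 20) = (o - 5)*(o - 3)*(o - 4)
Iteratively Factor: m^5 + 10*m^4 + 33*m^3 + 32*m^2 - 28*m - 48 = (m + 2)*(m^4 + 8*m^3 + 17*m^2 - 2*m - 24) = (m + 2)^2*(m^3 + 6*m^2 + 5*m - 12) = (m + 2)^2*(m + 4)*(m^2 + 2*m - 3) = (m - 1)*(m + 2)^2*(m + 4)*(m + 3)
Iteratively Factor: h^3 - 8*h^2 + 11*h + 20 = (h - 5)*(h^2 - 3*h - 4) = (h - 5)*(h - 4)*(h + 1)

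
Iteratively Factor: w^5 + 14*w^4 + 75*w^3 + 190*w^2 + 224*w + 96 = (w + 1)*(w^4 + 13*w^3 + 62*w^2 + 128*w + 96) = (w + 1)*(w + 4)*(w^3 + 9*w^2 + 26*w + 24) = (w + 1)*(w + 4)^2*(w^2 + 5*w + 6) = (w + 1)*(w + 2)*(w + 4)^2*(w + 3)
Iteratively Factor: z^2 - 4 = (z - 2)*(z + 2)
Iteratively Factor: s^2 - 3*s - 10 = (s + 2)*(s - 5)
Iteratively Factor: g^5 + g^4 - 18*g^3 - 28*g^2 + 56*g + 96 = (g + 3)*(g^4 - 2*g^3 - 12*g^2 + 8*g + 32) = (g - 2)*(g + 3)*(g^3 - 12*g - 16) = (g - 4)*(g - 2)*(g + 3)*(g^2 + 4*g + 4) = (g - 4)*(g - 2)*(g + 2)*(g + 3)*(g + 2)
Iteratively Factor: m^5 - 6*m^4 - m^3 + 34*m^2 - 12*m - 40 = (m + 2)*(m^4 - 8*m^3 + 15*m^2 + 4*m - 20) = (m - 2)*(m + 2)*(m^3 - 6*m^2 + 3*m + 10) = (m - 2)*(m + 1)*(m + 2)*(m^2 - 7*m + 10) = (m - 5)*(m - 2)*(m + 1)*(m + 2)*(m - 2)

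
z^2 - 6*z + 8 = (z - 4)*(z - 2)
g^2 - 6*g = g*(g - 6)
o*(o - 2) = o^2 - 2*o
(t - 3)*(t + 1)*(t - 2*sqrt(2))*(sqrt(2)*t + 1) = sqrt(2)*t^4 - 3*t^3 - 2*sqrt(2)*t^3 - 5*sqrt(2)*t^2 + 6*t^2 + 4*sqrt(2)*t + 9*t + 6*sqrt(2)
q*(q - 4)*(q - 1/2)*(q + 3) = q^4 - 3*q^3/2 - 23*q^2/2 + 6*q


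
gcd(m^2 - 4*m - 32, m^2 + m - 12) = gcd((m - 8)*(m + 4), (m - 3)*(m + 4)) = m + 4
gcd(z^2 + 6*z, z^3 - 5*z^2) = z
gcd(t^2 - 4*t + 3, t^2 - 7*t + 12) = t - 3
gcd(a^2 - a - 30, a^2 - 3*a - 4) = 1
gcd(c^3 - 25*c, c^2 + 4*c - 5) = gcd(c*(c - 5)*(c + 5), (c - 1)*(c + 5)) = c + 5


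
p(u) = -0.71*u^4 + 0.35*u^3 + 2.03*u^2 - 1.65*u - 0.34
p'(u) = -2.84*u^3 + 1.05*u^2 + 4.06*u - 1.65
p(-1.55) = 1.69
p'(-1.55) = 5.16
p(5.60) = -582.70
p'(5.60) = -444.74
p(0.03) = -0.39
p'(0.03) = -1.53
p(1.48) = -0.61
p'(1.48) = -2.55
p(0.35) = -0.66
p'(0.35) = -0.22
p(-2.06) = -4.17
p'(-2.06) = 19.27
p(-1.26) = 2.47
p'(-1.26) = 0.58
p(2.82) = -25.90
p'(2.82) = -45.54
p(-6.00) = -913.12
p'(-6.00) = 625.23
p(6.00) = -781.72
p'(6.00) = -552.93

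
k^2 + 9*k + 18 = (k + 3)*(k + 6)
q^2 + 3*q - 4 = (q - 1)*(q + 4)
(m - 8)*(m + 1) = m^2 - 7*m - 8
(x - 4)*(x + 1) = x^2 - 3*x - 4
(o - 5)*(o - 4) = o^2 - 9*o + 20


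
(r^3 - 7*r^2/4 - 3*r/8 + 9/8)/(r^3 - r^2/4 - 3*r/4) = (r - 3/2)/r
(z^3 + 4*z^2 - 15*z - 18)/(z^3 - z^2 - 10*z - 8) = (z^2 + 3*z - 18)/(z^2 - 2*z - 8)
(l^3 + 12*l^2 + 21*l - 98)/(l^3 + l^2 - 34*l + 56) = (l + 7)/(l - 4)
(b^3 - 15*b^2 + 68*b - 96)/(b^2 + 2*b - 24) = (b^2 - 11*b + 24)/(b + 6)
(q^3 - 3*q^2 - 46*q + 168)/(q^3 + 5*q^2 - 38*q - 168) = (q - 4)/(q + 4)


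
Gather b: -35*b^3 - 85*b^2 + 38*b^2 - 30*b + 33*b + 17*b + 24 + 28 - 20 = -35*b^3 - 47*b^2 + 20*b + 32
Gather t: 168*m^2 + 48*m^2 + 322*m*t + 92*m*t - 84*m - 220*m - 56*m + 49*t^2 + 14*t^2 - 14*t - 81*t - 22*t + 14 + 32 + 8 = 216*m^2 - 360*m + 63*t^2 + t*(414*m - 117) + 54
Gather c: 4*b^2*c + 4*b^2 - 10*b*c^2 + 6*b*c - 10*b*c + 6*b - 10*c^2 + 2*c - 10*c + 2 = 4*b^2 + 6*b + c^2*(-10*b - 10) + c*(4*b^2 - 4*b - 8) + 2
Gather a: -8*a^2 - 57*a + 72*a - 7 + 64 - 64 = -8*a^2 + 15*a - 7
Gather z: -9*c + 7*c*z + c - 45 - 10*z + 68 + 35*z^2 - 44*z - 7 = -8*c + 35*z^2 + z*(7*c - 54) + 16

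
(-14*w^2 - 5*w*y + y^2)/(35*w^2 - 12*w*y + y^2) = (2*w + y)/(-5*w + y)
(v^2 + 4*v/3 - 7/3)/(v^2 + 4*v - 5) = (v + 7/3)/(v + 5)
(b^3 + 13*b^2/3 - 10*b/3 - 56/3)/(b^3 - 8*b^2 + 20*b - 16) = (3*b^2 + 19*b + 28)/(3*(b^2 - 6*b + 8))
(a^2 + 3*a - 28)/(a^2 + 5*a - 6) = (a^2 + 3*a - 28)/(a^2 + 5*a - 6)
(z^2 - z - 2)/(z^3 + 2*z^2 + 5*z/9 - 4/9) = 9*(z - 2)/(9*z^2 + 9*z - 4)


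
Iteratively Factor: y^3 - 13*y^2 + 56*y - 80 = (y - 4)*(y^2 - 9*y + 20) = (y - 5)*(y - 4)*(y - 4)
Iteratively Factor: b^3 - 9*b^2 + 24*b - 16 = (b - 4)*(b^2 - 5*b + 4) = (b - 4)^2*(b - 1)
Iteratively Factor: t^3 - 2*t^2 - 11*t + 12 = (t - 4)*(t^2 + 2*t - 3) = (t - 4)*(t + 3)*(t - 1)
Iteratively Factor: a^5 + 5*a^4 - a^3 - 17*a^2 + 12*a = (a)*(a^4 + 5*a^3 - a^2 - 17*a + 12) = a*(a + 4)*(a^3 + a^2 - 5*a + 3) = a*(a - 1)*(a + 4)*(a^2 + 2*a - 3) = a*(a - 1)*(a + 3)*(a + 4)*(a - 1)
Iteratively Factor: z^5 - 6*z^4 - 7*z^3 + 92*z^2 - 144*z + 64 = (z - 1)*(z^4 - 5*z^3 - 12*z^2 + 80*z - 64) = (z - 1)^2*(z^3 - 4*z^2 - 16*z + 64) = (z - 4)*(z - 1)^2*(z^2 - 16) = (z - 4)^2*(z - 1)^2*(z + 4)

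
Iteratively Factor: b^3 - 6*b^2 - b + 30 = (b - 3)*(b^2 - 3*b - 10) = (b - 5)*(b - 3)*(b + 2)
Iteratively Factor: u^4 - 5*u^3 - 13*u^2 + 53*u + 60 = (u - 4)*(u^3 - u^2 - 17*u - 15) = (u - 4)*(u + 1)*(u^2 - 2*u - 15) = (u - 4)*(u + 1)*(u + 3)*(u - 5)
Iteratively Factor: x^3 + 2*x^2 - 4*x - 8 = (x + 2)*(x^2 - 4) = (x - 2)*(x + 2)*(x + 2)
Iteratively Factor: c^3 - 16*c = (c + 4)*(c^2 - 4*c) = (c - 4)*(c + 4)*(c)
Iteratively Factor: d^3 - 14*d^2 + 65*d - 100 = (d - 4)*(d^2 - 10*d + 25) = (d - 5)*(d - 4)*(d - 5)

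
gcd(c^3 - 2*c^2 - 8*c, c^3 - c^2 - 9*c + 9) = 1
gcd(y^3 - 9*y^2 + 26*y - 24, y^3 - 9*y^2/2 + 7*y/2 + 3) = y^2 - 5*y + 6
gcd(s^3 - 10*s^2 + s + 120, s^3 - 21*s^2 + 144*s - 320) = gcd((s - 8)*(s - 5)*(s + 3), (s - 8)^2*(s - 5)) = s^2 - 13*s + 40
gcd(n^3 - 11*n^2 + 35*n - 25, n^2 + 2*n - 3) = n - 1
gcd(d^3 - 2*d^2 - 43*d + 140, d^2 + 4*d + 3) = 1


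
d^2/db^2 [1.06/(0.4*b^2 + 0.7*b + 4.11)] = (-0.3392*b^2 - 0.5936*b + 1.06*(0.8*b + 0.7)*(1.6*b + 1.4) - 3.48528)/(0.4*b^2 + 0.7*b + 4.11)^3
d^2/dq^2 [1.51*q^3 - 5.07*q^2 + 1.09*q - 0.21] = 9.06*q - 10.14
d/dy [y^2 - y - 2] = 2*y - 1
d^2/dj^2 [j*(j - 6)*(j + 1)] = 6*j - 10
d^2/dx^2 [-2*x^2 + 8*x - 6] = -4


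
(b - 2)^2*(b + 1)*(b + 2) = b^4 - b^3 - 6*b^2 + 4*b + 8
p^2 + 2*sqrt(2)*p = p*(p + 2*sqrt(2))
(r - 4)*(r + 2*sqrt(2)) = r^2 - 4*r + 2*sqrt(2)*r - 8*sqrt(2)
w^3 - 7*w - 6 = (w - 3)*(w + 1)*(w + 2)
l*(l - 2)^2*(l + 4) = l^4 - 12*l^2 + 16*l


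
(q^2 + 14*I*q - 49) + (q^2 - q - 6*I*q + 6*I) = 2*q^2 - q + 8*I*q - 49 + 6*I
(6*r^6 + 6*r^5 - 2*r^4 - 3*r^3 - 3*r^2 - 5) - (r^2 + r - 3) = 6*r^6 + 6*r^5 - 2*r^4 - 3*r^3 - 4*r^2 - r - 2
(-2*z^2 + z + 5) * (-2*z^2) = 4*z^4 - 2*z^3 - 10*z^2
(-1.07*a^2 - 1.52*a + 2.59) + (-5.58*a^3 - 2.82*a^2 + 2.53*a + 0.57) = -5.58*a^3 - 3.89*a^2 + 1.01*a + 3.16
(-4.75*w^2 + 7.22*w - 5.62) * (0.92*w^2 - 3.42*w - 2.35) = -4.37*w^4 + 22.8874*w^3 - 18.7003*w^2 + 2.2534*w + 13.207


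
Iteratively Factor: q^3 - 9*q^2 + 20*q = (q - 4)*(q^2 - 5*q) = q*(q - 4)*(q - 5)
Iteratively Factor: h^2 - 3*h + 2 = (h - 2)*(h - 1)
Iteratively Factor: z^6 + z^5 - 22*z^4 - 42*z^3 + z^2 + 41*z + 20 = (z + 1)*(z^5 - 22*z^3 - 20*z^2 + 21*z + 20) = (z - 1)*(z + 1)*(z^4 + z^3 - 21*z^2 - 41*z - 20) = (z - 5)*(z - 1)*(z + 1)*(z^3 + 6*z^2 + 9*z + 4) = (z - 5)*(z - 1)*(z + 1)^2*(z^2 + 5*z + 4) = (z - 5)*(z - 1)*(z + 1)^3*(z + 4)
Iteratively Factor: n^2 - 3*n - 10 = (n - 5)*(n + 2)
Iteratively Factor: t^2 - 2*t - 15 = (t - 5)*(t + 3)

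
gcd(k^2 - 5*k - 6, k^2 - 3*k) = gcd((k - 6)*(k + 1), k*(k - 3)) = 1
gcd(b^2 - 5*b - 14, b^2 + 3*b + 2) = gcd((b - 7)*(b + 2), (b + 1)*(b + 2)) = b + 2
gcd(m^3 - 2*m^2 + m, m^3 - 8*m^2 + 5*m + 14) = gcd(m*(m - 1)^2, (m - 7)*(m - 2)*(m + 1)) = 1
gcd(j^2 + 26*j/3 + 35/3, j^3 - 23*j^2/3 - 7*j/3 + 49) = 1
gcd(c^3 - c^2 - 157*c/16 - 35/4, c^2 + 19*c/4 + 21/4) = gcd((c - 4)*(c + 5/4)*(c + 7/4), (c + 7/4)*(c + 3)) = c + 7/4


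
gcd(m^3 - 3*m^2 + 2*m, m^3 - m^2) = m^2 - m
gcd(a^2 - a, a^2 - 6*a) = a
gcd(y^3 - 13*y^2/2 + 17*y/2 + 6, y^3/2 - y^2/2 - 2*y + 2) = 1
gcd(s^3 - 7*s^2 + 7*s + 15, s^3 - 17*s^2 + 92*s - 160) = s - 5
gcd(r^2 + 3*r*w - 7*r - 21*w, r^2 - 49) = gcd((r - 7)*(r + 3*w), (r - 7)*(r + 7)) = r - 7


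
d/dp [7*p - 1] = 7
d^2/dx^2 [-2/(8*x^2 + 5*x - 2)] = 4*(64*x^2 + 40*x - (16*x + 5)^2 - 16)/(8*x^2 + 5*x - 2)^3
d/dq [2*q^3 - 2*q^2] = 2*q*(3*q - 2)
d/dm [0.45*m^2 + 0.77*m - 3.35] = 0.9*m + 0.77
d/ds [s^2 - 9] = 2*s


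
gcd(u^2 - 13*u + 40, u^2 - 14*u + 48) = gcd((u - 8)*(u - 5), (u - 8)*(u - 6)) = u - 8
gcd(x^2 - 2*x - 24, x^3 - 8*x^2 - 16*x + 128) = x + 4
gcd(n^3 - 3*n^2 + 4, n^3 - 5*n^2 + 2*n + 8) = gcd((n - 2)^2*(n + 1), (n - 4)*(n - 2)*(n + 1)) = n^2 - n - 2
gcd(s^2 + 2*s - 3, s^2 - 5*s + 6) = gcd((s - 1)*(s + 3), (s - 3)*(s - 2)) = 1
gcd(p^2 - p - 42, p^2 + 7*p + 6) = p + 6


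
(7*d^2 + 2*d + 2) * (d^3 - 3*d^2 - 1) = 7*d^5 - 19*d^4 - 4*d^3 - 13*d^2 - 2*d - 2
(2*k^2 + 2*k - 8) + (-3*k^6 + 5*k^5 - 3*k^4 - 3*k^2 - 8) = -3*k^6 + 5*k^5 - 3*k^4 - k^2 + 2*k - 16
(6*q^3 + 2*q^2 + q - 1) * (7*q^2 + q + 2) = 42*q^5 + 20*q^4 + 21*q^3 - 2*q^2 + q - 2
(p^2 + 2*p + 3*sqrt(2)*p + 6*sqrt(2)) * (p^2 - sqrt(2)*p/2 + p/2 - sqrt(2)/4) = p^4 + 5*p^3/2 + 5*sqrt(2)*p^3/2 - 2*p^2 + 25*sqrt(2)*p^2/4 - 15*p/2 + 5*sqrt(2)*p/2 - 3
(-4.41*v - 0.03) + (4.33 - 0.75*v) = 4.3 - 5.16*v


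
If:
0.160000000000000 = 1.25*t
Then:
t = 0.13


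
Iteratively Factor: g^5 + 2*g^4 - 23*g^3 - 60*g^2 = (g - 5)*(g^4 + 7*g^3 + 12*g^2) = (g - 5)*(g + 3)*(g^3 + 4*g^2) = g*(g - 5)*(g + 3)*(g^2 + 4*g) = g*(g - 5)*(g + 3)*(g + 4)*(g)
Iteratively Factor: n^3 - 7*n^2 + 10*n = (n)*(n^2 - 7*n + 10) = n*(n - 2)*(n - 5)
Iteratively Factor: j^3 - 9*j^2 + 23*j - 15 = (j - 5)*(j^2 - 4*j + 3) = (j - 5)*(j - 1)*(j - 3)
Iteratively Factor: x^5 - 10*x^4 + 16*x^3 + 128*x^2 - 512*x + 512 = (x - 4)*(x^4 - 6*x^3 - 8*x^2 + 96*x - 128) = (x - 4)*(x - 2)*(x^3 - 4*x^2 - 16*x + 64) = (x - 4)^2*(x - 2)*(x^2 - 16) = (x - 4)^3*(x - 2)*(x + 4)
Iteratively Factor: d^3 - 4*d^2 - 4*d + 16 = (d + 2)*(d^2 - 6*d + 8) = (d - 2)*(d + 2)*(d - 4)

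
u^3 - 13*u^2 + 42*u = u*(u - 7)*(u - 6)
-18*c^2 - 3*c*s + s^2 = (-6*c + s)*(3*c + s)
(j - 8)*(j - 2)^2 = j^3 - 12*j^2 + 36*j - 32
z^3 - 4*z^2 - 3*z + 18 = (z - 3)^2*(z + 2)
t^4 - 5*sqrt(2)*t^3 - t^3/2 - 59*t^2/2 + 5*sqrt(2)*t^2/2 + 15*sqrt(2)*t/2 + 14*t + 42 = (t - 3/2)*(t + 1)*(t - 7*sqrt(2))*(t + 2*sqrt(2))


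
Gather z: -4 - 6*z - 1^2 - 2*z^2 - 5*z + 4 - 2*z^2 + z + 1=-4*z^2 - 10*z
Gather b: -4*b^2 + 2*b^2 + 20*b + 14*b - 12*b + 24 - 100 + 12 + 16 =-2*b^2 + 22*b - 48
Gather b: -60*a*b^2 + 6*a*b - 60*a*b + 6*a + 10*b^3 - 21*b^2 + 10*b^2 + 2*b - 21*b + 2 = 6*a + 10*b^3 + b^2*(-60*a - 11) + b*(-54*a - 19) + 2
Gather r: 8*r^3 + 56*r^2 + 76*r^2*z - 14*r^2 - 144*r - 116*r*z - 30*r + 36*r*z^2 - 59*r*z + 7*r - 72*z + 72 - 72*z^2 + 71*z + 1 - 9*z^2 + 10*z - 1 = 8*r^3 + r^2*(76*z + 42) + r*(36*z^2 - 175*z - 167) - 81*z^2 + 9*z + 72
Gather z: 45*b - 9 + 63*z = 45*b + 63*z - 9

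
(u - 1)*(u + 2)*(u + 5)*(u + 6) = u^4 + 12*u^3 + 39*u^2 + 8*u - 60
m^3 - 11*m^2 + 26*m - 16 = (m - 8)*(m - 2)*(m - 1)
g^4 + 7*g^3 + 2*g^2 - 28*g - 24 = (g - 2)*(g + 1)*(g + 2)*(g + 6)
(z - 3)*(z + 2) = z^2 - z - 6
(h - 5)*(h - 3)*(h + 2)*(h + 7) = h^4 + h^3 - 43*h^2 + 23*h + 210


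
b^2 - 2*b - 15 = (b - 5)*(b + 3)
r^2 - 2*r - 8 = (r - 4)*(r + 2)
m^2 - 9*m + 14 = (m - 7)*(m - 2)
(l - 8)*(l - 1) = l^2 - 9*l + 8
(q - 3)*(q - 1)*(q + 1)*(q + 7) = q^4 + 4*q^3 - 22*q^2 - 4*q + 21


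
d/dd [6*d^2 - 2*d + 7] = 12*d - 2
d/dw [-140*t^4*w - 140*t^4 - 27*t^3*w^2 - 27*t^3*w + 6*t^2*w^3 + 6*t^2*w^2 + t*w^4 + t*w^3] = t*(-140*t^3 - 54*t^2*w - 27*t^2 + 18*t*w^2 + 12*t*w + 4*w^3 + 3*w^2)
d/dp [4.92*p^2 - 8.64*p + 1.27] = 9.84*p - 8.64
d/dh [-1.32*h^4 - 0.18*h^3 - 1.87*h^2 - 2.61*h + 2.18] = -5.28*h^3 - 0.54*h^2 - 3.74*h - 2.61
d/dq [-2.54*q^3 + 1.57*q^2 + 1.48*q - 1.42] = -7.62*q^2 + 3.14*q + 1.48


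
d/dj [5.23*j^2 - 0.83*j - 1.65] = 10.46*j - 0.83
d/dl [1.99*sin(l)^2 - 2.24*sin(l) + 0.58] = (3.98*sin(l) - 2.24)*cos(l)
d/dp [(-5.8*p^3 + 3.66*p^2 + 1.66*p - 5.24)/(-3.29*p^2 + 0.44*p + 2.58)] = (19.082*p^4 - 5.104*p^3 - 37.8202*p^2 - 15.5936*p + 6.5884)/(10.8241*p^4 - 2.8952*p^3 - 16.7828*p^2 + 2.2704*p + 6.6564)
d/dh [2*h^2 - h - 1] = 4*h - 1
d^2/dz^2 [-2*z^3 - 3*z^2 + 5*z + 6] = -12*z - 6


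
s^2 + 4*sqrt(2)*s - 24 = (s - 2*sqrt(2))*(s + 6*sqrt(2))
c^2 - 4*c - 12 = (c - 6)*(c + 2)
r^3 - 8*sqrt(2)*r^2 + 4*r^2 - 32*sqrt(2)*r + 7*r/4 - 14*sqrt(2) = (r + 1/2)*(r + 7/2)*(r - 8*sqrt(2))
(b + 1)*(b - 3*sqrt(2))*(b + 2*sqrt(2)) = b^3 - sqrt(2)*b^2 + b^2 - 12*b - sqrt(2)*b - 12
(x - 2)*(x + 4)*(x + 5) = x^3 + 7*x^2 + 2*x - 40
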